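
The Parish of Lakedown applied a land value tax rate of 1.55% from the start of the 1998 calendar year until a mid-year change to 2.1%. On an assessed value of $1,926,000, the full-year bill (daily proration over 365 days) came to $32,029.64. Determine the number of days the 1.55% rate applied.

Let d = days at the first rate; then 365 − d days at the second rate.
$1,926,000 × [1.55%·d + 2.1%·(365−d)] / 365 = $32,029.64
Solving gives d = 290, so the new rate took effect on October 18, 1998.

290 days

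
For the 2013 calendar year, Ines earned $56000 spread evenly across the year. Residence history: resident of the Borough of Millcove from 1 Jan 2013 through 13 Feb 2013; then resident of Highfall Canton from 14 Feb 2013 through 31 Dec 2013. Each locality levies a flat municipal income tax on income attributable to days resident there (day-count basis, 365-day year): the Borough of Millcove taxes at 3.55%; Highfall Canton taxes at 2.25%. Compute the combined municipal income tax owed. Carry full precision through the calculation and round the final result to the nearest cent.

The Borough of Millcove, 1 Jan – 13 Feb 2013: 44 days → $56000 × 3.55% × 44/365 = $239.6493
Highfall Canton, 14 Feb – 31 Dec 2013: 321 days → $56000 × 2.25% × 321/365 = $1108.1096
Total = $1347.7589

$1347.76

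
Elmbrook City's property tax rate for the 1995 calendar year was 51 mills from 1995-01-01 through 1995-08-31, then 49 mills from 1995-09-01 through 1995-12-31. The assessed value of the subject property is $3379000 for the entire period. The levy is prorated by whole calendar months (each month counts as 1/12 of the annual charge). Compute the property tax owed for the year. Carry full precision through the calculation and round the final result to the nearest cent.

$170076.33

1995-01-01 to 1995-08-31: 8 months at 51 mills → $3379000 × 5.1% × 8/12 = $114886.0000
1995-09-01 to 1995-12-31: 4 months at 49 mills → $3379000 × 4.9% × 4/12 = $55190.3333
Total = $170076.3333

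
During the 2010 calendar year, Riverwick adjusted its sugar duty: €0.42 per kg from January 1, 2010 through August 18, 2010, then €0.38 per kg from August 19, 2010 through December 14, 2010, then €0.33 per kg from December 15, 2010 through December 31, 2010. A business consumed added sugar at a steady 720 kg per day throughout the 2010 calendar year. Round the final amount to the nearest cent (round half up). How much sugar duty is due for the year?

€105,876.00

January 1 – August 18, 2010: 230 days × 720 kg/day = 165,600 kg at €0.42/kg → €69,552.00
August 19 – December 14, 2010: 118 days × 720 kg/day = 84,960 kg at €0.38/kg → €32,284.80
December 15 – December 31, 2010: 17 days × 720 kg/day = 12,240 kg at €0.33/kg → €4,039.20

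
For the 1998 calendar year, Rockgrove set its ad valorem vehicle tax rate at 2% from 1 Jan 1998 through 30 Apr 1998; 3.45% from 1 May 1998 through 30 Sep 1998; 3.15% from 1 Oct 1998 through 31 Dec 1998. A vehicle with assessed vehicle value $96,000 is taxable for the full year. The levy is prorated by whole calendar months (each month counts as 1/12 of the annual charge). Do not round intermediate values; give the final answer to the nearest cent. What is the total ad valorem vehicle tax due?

$2,776.00

1 Jan – 30 Apr 1998: 4 months at 2% → $96,000 × 2% × 4/12 = $640.0000
1 May – 30 Sep 1998: 5 months at 3.45% → $96,000 × 3.45% × 5/12 = $1,380.0000
1 Oct – 31 Dec 1998: 3 months at 3.15% → $96,000 × 3.15% × 3/12 = $756.0000
Total = $2,776.0000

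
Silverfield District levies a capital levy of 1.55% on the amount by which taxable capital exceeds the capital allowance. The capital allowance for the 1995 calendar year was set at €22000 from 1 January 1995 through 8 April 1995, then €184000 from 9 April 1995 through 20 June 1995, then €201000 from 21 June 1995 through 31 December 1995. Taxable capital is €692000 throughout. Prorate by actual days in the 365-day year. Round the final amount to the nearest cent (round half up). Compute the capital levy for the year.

€8408.13

1 January – 8 April 1995: 98 days, exemption €22000 → (€692000 − €22000) × 1.55% × 98/365 = €2788.3014
9 April – 20 June 1995: 73 days, exemption €184000 → (€692000 − €184000) × 1.55% × 73/365 = €1574.8000
21 June – 31 December 1995: 194 days, exemption €201000 → (€692000 − €201000) × 1.55% × 194/365 = €4045.0329
Total = €8408.1342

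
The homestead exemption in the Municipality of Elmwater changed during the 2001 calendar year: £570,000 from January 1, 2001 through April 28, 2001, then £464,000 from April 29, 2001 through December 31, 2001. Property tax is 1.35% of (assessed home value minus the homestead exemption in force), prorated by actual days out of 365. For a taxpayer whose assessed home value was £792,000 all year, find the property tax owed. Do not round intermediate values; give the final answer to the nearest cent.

January 1 – April 28, 2001: 118 days, exemption £570,000 → (£792,000 − £570,000) × 1.35% × 118/365 = £968.8932
April 29 – December 31, 2001: 247 days, exemption £464,000 → (£792,000 − £464,000) × 1.35% × 247/365 = £2,996.4822
Total = £3,965.3753

£3,965.38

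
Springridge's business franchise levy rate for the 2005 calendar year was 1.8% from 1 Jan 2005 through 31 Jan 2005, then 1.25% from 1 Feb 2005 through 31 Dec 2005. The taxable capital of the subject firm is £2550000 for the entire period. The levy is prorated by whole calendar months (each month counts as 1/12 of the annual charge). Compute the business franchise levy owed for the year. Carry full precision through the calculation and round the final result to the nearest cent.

£33043.75

1 Jan – 31 Jan 2005: 1 month at 1.8% → £2550000 × 1.8% × 1/12 = £3825.0000
1 Feb – 31 Dec 2005: 11 months at 1.25% → £2550000 × 1.25% × 11/12 = £29218.7500
Total = £33043.7500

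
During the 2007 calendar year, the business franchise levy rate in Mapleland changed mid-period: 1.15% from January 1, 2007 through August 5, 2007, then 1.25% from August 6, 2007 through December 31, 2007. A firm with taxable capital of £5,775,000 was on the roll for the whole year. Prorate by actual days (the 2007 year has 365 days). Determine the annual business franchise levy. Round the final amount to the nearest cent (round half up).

£68,754.14

January 1 – August 5, 2007: 217 days at 1.15% → £5,775,000 × 1.15% × 217/365 = £39,483.5959
August 6 – December 31, 2007: 148 days at 1.25% → £5,775,000 × 1.25% × 148/365 = £29,270.5479
Total = £68,754.1438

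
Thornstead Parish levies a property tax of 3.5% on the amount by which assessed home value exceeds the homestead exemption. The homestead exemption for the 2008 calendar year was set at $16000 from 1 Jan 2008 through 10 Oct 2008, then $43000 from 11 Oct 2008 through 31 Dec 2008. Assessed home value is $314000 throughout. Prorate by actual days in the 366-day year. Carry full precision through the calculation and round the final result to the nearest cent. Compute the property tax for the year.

1 Jan – 10 Oct 2008: 284 days, exemption $16000 → ($314000 − $16000) × 3.5% × 284/366 = $8093.2240
11 Oct – 31 Dec 2008: 82 days, exemption $43000 → ($314000 − $43000) × 3.5% × 82/366 = $2125.0546
Total = $10218.2787

$10218.28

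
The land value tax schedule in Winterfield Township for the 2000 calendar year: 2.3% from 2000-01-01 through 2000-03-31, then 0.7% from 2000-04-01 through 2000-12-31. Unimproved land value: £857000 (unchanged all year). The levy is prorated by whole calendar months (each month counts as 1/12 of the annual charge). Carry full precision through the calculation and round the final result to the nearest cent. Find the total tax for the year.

£9427.00

2000-01-01 to 2000-03-31: 3 months at 2.3% → £857000 × 2.3% × 3/12 = £4927.7500
2000-04-01 to 2000-12-31: 9 months at 0.7% → £857000 × 0.7% × 9/12 = £4499.2500
Total = £9427.0000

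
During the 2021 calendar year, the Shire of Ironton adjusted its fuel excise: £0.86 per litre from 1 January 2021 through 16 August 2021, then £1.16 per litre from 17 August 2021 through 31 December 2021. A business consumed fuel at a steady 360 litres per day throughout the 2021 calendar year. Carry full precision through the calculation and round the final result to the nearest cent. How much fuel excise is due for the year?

£127800.00

1 January – 16 August 2021: 228 days × 360 litres/day = 82,080 litres at £0.86/litre → £70588.80
17 August – 31 December 2021: 137 days × 360 litres/day = 49,320 litres at £1.16/litre → £57211.20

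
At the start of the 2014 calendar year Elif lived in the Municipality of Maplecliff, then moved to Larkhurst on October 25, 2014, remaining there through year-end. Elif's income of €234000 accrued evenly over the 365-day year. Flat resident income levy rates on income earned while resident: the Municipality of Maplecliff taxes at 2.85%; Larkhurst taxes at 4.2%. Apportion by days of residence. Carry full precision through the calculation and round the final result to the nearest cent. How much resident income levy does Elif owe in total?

€7257.53

The Municipality of Maplecliff, January 1 – October 24, 2014: 297 days → €234000 × 2.85% × 297/365 = €5426.5562
Larkhurst, October 25 – December 31, 2014: 68 days → €234000 × 4.2% × 68/365 = €1830.9699
Total = €7257.5260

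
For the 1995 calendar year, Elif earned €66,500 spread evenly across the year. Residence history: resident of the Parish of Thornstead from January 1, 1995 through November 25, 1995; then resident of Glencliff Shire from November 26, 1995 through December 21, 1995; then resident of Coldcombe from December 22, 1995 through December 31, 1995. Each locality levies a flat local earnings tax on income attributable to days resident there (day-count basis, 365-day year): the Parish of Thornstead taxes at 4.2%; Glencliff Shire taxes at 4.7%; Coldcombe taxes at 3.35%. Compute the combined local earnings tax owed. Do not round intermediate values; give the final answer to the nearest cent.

€2,801.20

The Parish of Thornstead, January 1 – November 25, 1995: 329 days → €66,500 × 4.2% × 329/365 = €2,517.5260
Glencliff Shire, November 26 – December 21, 1995: 26 days → €66,500 × 4.7% × 26/365 = €222.6384
Coldcombe, December 22 – December 31, 1995: 10 days → €66,500 × 3.35% × 10/365 = €61.0342
Total = €2,801.1986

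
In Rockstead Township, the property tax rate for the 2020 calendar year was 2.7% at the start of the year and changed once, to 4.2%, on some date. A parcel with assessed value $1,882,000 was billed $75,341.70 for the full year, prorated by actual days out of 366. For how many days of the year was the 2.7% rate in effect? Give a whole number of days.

48 days

Let d = days at the first rate; then 366 − d days at the second rate.
$1,882,000 × [2.7%·d + 4.2%·(366−d)] / 366 = $75,341.70
Solving gives d = 48, so the new rate took effect on 18 February 2020.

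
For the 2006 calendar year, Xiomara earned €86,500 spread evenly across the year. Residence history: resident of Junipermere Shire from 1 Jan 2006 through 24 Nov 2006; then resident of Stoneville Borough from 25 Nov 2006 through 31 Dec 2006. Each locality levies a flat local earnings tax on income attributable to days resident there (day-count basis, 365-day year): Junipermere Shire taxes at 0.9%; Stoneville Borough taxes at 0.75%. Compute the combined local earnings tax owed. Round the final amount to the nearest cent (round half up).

€765.35

Junipermere Shire, 1 Jan – 24 Nov 2006: 328 days → €86,500 × 0.9% × 328/365 = €699.5836
Stoneville Borough, 25 Nov – 31 Dec 2006: 37 days → €86,500 × 0.75% × 37/365 = €65.7637
Total = €765.3473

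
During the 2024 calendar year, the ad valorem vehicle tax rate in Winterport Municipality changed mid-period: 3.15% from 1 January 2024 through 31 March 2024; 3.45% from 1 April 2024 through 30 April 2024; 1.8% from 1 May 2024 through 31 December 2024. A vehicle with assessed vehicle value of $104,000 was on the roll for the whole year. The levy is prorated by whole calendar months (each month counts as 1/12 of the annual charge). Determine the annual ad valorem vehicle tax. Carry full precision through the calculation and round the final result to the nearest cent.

1 January – 31 March 2024: 3 months at 3.15% → $104,000 × 3.15% × 3/12 = $819.0000
1 April – 30 April 2024: 1 month at 3.45% → $104,000 × 3.45% × 1/12 = $299.0000
1 May – 31 December 2024: 8 months at 1.8% → $104,000 × 1.8% × 8/12 = $1,248.0000
Total = $2,366.0000

$2,366.00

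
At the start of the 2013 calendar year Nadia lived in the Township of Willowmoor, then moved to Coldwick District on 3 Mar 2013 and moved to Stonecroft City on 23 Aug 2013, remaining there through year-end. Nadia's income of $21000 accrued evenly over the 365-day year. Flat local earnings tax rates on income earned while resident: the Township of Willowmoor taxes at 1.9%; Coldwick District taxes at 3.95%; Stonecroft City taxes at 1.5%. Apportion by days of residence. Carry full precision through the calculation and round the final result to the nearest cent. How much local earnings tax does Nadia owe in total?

$572.90

The Township of Willowmoor, 1 Jan – 2 Mar 2013: 61 days → $21000 × 1.9% × 61/365 = $66.6822
Coldwick District, 3 Mar – 22 Aug 2013: 173 days → $21000 × 3.95% × 173/365 = $393.1603
Stonecroft City, 23 Aug – 31 Dec 2013: 131 days → $21000 × 1.5% × 131/365 = $113.0548
Total = $572.8973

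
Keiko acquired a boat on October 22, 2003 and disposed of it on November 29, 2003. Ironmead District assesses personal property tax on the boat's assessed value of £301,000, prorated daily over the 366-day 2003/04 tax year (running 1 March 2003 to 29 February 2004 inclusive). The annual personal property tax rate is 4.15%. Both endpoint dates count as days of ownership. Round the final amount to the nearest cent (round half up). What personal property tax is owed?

£1,331.06

Days held (October 22 – November 29, 2003): 39 out of 366
Tax = £301,000 × 4.15% × 39/366 = £1,331.0615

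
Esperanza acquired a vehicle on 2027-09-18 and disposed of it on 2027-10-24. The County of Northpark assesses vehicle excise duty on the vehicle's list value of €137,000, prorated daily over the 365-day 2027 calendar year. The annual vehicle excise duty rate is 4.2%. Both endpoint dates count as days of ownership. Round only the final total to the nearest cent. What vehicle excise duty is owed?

Days held (2027-09-18 to 2027-10-24): 37 out of 365
Tax = €137,000 × 4.2% × 37/365 = €583.2822

€583.28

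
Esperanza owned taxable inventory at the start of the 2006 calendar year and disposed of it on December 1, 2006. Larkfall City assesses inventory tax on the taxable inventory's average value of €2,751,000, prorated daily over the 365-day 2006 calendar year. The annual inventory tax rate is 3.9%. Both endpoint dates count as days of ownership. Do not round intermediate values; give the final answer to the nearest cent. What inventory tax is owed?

Days held (January 1 – December 1, 2006): 335 out of 365
Tax = €2,751,000 × 3.9% × 335/365 = €98,470.7260

€98,470.73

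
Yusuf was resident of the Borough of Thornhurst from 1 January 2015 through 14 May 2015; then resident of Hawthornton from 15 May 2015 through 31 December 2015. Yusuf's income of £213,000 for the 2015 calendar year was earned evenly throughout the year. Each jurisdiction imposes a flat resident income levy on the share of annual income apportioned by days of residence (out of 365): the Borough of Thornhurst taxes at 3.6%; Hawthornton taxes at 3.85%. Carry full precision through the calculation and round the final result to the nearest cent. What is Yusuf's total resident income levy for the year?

The Borough of Thornhurst, 1 January – 14 May 2015: 134 days → £213,000 × 3.6% × 134/365 = £2,815.1014
Hawthornton, 15 May – 31 December 2015: 231 days → £213,000 × 3.85% × 231/365 = £5,189.9055
Total = £8,005.0068

£8,005.01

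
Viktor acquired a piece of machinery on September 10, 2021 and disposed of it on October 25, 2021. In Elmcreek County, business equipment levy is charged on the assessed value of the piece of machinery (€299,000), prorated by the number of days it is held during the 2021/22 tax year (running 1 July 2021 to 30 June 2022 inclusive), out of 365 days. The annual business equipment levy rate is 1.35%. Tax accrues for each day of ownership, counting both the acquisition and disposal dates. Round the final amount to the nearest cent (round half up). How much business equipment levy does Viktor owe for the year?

€508.71

Days held (September 10 – October 25, 2021): 46 out of 365
Tax = €299,000 × 1.35% × 46/365 = €508.7096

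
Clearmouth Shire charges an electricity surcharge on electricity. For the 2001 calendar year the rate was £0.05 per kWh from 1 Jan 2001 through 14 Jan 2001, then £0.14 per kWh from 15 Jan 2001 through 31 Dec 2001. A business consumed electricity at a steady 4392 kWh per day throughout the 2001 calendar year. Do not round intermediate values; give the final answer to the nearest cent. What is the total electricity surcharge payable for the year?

1 Jan – 14 Jan 2001: 14 days × 4392 kWh/day = 61,488 kWh at £0.05/kWh → £3,074.40
15 Jan – 31 Dec 2001: 351 days × 4392 kWh/day = 1,541,592 kWh at £0.14/kWh → £215,822.88

£218,897.28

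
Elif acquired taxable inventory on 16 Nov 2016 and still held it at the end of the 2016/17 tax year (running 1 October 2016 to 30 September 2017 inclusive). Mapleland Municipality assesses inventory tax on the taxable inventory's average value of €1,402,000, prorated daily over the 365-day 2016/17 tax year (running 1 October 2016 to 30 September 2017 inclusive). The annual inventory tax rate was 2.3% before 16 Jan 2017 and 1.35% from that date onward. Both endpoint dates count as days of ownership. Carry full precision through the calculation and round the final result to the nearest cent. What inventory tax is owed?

€18,767.59

16 Nov 2016 – 15 Jan 2017: 61 days at 2.3% → €1,402,000 × 2.3% × 61/365 = €5,389.0575
16 Jan – 30 Sep 2017: 258 days at 1.35% → €1,402,000 × 1.35% × 258/365 = €13,378.5370
Total = €18,767.5945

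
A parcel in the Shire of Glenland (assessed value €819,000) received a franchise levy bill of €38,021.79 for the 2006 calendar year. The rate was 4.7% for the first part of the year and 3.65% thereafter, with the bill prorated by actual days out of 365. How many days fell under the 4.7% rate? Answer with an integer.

345 days

Let d = days at the first rate; then 365 − d days at the second rate.
€819,000 × [4.7%·d + 3.65%·(365−d)] / 365 = €38,021.79
Solving gives d = 345, so the new rate took effect on December 12, 2006.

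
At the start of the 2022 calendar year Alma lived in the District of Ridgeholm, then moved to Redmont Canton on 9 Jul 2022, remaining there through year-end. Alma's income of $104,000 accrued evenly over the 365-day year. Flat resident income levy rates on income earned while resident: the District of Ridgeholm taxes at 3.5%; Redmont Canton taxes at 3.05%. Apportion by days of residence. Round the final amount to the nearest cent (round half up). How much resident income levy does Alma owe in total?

The District of Ridgeholm, 1 Jan – 8 Jul 2022: 189 days → $104,000 × 3.5% × 189/365 = $1,884.8219
Redmont Canton, 9 Jul – 31 Dec 2022: 176 days → $104,000 × 3.05% × 176/365 = $1,529.5123
Total = $3,414.3342

$3,414.33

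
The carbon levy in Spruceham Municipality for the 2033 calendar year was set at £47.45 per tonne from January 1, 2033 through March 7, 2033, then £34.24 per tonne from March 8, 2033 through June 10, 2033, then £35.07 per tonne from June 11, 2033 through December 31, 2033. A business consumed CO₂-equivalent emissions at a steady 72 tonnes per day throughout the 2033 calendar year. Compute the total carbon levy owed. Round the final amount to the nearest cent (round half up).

January 1 – March 7, 2033: 66 days × 72 tonnes/day = 4,752 tonnes at £47.45/tonne → £225,482.40
March 8 – June 10, 2033: 95 days × 72 tonnes/day = 6,840 tonnes at £34.24/tonne → £234,201.60
June 11 – December 31, 2033: 204 days × 72 tonnes/day = 14,688 tonnes at £35.07/tonne → £515,108.16

£974,792.16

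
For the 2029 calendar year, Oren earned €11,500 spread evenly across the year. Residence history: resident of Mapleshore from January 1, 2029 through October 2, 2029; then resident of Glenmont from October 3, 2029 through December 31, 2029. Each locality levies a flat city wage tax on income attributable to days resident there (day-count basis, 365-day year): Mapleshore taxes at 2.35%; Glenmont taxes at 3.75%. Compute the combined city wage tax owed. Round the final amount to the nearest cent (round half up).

Mapleshore, January 1 – October 2, 2029: 275 days → €11,500 × 2.35% × 275/365 = €203.6130
Glenmont, October 3 – December 31, 2029: 90 days → €11,500 × 3.75% × 90/365 = €106.3356
Total = €309.9486

€309.95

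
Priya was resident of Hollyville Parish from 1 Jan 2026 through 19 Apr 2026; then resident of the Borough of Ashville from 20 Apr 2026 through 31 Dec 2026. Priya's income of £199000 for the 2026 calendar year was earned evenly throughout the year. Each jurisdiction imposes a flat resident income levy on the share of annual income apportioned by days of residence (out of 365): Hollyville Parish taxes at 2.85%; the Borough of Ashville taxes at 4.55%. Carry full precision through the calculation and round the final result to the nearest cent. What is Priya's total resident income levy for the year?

Hollyville Parish, 1 Jan – 19 Apr 2026: 109 days → £199000 × 2.85% × 109/365 = £1693.6808
The Borough of Ashville, 20 Apr – 31 Dec 2026: 256 days → £199000 × 4.55% × 256/365 = £6350.5534
Total = £8044.2342

£8044.23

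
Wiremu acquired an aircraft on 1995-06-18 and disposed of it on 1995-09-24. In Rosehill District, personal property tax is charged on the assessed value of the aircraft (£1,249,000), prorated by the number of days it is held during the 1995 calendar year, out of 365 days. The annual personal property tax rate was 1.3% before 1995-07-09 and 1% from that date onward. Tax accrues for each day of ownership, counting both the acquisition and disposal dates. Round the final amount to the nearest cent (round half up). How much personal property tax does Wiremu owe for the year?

£3,603.28

1995-06-18 to 1995-07-08: 21 days at 1.3% → £1,249,000 × 1.3% × 21/365 = £934.1836
1995-07-09 to 1995-09-24: 78 days at 1% → £1,249,000 × 1% × 78/365 = £2,669.0959
Total = £3,603.2795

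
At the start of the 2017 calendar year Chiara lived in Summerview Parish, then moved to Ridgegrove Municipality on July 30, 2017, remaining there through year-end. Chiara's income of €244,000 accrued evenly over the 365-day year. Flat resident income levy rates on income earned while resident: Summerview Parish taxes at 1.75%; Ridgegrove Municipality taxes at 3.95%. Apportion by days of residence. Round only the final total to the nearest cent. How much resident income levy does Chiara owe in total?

€6,549.56

Summerview Parish, January 1 – July 29, 2017: 210 days → €244,000 × 1.75% × 210/365 = €2,456.7123
Ridgegrove Municipality, July 30 – December 31, 2017: 155 days → €244,000 × 3.95% × 155/365 = €4,092.8493
Total = €6,549.5616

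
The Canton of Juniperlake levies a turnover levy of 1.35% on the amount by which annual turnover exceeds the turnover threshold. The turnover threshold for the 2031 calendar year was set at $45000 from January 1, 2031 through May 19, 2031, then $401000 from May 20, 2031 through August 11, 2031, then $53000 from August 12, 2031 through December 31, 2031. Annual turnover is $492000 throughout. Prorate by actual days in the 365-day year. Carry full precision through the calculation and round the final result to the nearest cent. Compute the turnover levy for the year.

$4886.45

January 1 – May 19, 2031: 139 days, exemption $45000 → ($492000 − $45000) × 1.35% × 139/365 = $2298.0699
May 20 – August 11, 2031: 84 days, exemption $401000 → ($492000 − $401000) × 1.35% × 84/365 = $282.7233
August 12 – December 31, 2031: 142 days, exemption $53000 → ($492000 − $53000) × 1.35% × 142/365 = $2305.6521
Total = $4886.4452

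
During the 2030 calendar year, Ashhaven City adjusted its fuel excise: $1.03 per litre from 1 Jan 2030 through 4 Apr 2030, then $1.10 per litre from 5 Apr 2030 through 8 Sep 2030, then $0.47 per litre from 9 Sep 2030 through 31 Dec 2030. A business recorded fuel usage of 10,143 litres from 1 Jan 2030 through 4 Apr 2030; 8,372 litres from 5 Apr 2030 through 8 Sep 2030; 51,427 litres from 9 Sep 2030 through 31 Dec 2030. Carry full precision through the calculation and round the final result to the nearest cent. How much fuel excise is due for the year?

1 Jan – 4 Apr 2030: 10,143 litres at $1.03/litre → $10,447.29
5 Apr – 8 Sep 2030: 8,372 litres at $1.10/litre → $9,209.20
9 Sep – 31 Dec 2030: 51,427 litres at $0.47/litre → $24,170.69

$43,827.18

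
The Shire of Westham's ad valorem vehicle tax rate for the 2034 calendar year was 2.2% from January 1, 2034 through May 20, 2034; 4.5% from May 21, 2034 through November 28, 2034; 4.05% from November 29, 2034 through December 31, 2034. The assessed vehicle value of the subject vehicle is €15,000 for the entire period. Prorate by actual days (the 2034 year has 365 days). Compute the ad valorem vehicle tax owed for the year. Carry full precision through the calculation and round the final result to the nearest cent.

€536.57

January 1 – May 20, 2034: 140 days at 2.2% → €15,000 × 2.2% × 140/365 = €126.5753
May 21 – November 28, 2034: 192 days at 4.5% → €15,000 × 4.5% × 192/365 = €355.0685
November 29 – December 31, 2034: 33 days at 4.05% → €15,000 × 4.05% × 33/365 = €54.9247
Total = €536.5685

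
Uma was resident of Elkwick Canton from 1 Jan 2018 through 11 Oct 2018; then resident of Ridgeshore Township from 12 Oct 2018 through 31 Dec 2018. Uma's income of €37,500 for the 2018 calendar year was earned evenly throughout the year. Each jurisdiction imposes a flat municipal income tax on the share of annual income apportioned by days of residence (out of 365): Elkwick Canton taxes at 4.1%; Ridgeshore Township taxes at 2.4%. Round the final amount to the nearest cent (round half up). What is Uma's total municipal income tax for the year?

Elkwick Canton, 1 Jan – 11 Oct 2018: 284 days → €37,500 × 4.1% × 284/365 = €1,196.3014
Ridgeshore Township, 12 Oct – 31 Dec 2018: 81 days → €37,500 × 2.4% × 81/365 = €199.7260
Total = €1,396.0274

€1,396.03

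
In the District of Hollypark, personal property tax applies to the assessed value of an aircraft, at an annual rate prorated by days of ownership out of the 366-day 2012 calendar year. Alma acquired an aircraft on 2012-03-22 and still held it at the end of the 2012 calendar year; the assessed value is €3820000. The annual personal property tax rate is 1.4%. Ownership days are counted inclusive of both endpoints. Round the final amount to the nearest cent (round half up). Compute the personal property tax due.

Days held (2012-03-22 to 2012-12-31): 285 out of 366
Tax = €3820000 × 1.4% × 285/366 = €41644.2623

€41644.26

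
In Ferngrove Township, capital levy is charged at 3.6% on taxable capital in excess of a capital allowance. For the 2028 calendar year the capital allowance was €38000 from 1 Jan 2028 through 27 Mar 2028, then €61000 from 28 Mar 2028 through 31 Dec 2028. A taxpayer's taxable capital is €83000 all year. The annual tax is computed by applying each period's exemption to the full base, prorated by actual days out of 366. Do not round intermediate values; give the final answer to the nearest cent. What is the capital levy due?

1 Jan – 27 Mar 2028: 87 days, exemption €38000 → (€83000 − €38000) × 3.6% × 87/366 = €385.0820
28 Mar – 31 Dec 2028: 279 days, exemption €61000 → (€83000 − €61000) × 3.6% × 279/366 = €603.7377
Total = €988.8197

€988.82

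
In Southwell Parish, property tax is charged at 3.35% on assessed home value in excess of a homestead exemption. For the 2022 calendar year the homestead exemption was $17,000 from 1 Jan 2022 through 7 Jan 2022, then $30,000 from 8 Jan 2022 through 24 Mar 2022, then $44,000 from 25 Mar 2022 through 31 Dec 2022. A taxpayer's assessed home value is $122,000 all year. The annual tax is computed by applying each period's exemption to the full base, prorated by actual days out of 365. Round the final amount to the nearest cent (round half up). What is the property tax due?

$2,728.00

1 Jan – 7 Jan 2022: 7 days, exemption $17,000 → ($122,000 − $17,000) × 3.35% × 7/365 = $67.4589
8 Jan – 24 Mar 2022: 76 days, exemption $30,000 → ($122,000 − $30,000) × 3.35% × 76/365 = $641.7315
25 Mar – 31 Dec 2022: 282 days, exemption $44,000 → ($122,000 − $44,000) × 3.35% × 282/365 = $2,018.8110
Total = $2,728.0014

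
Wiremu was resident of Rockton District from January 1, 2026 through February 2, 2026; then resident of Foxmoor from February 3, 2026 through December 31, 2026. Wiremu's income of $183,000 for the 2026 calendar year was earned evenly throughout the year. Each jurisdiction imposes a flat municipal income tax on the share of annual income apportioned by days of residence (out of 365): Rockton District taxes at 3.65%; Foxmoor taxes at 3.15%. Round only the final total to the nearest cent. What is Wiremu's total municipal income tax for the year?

Rockton District, January 1 – February 2, 2026: 33 days → $183,000 × 3.65% × 33/365 = $603.9000
Foxmoor, February 3 – December 31, 2026: 332 days → $183,000 × 3.15% × 332/365 = $5,243.3260
Total = $5,847.2260

$5,847.23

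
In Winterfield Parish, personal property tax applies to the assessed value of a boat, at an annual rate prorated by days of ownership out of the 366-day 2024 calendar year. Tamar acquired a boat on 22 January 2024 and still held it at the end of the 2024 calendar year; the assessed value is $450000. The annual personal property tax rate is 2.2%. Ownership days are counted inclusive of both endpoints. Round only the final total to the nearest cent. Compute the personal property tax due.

$9331.97

Days held (22 January – 31 December 2024): 345 out of 366
Tax = $450000 × 2.2% × 345/366 = $9331.9672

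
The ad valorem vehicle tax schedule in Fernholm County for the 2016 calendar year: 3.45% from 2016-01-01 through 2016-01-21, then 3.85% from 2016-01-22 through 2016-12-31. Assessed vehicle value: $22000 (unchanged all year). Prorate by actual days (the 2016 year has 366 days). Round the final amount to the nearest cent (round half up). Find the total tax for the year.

2016-01-01 to 2016-01-21: 21 days at 3.45% → $22000 × 3.45% × 21/366 = $43.5492
2016-01-22 to 2016-12-31: 345 days at 3.85% → $22000 × 3.85% × 345/366 = $798.4016
Total = $841.9508

$841.95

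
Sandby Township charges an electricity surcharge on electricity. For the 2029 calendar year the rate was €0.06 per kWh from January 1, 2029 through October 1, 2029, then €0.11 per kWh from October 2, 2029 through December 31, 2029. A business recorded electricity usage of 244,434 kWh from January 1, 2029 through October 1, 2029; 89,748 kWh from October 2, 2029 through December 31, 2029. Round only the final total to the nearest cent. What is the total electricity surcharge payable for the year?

€24,538.32

January 1 – October 1, 2029: 244,434 kWh at €0.06/kWh → €14,666.04
October 2 – December 31, 2029: 89,748 kWh at €0.11/kWh → €9,872.28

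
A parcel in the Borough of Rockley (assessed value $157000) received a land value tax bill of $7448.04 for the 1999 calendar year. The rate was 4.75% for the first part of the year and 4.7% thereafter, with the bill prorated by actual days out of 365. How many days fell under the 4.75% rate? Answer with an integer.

Let d = days at the first rate; then 365 − d days at the second rate.
$157000 × [4.75%·d + 4.7%·(365−d)] / 365 = $7448.04
Solving gives d = 321, so the new rate took effect on 18 Nov 1999.

321 days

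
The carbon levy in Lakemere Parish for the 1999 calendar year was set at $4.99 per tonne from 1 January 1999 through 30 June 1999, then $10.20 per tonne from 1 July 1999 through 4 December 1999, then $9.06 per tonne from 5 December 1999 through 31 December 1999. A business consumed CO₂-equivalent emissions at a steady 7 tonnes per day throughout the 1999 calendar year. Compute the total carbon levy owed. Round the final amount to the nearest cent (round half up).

$19,244.47

1 January – 30 June 1999: 181 days × 7 tonnes/day = 1,267 tonnes at $4.99/tonne → $6,322.33
1 July – 4 December 1999: 157 days × 7 tonnes/day = 1,099 tonnes at $10.20/tonne → $11,209.80
5 December – 31 December 1999: 27 days × 7 tonnes/day = 189 tonnes at $9.06/tonne → $1,712.34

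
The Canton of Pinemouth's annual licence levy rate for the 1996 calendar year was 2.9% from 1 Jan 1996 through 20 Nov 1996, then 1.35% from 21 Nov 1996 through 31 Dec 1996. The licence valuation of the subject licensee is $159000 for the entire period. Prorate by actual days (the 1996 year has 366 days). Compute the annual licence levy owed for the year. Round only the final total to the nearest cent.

1 Jan – 20 Nov 1996: 325 days at 2.9% → $159000 × 2.9% × 325/366 = $4094.4672
21 Nov – 31 Dec 1996: 41 days at 1.35% → $159000 × 1.35% × 41/366 = $240.4549
Total = $4334.9221

$4334.92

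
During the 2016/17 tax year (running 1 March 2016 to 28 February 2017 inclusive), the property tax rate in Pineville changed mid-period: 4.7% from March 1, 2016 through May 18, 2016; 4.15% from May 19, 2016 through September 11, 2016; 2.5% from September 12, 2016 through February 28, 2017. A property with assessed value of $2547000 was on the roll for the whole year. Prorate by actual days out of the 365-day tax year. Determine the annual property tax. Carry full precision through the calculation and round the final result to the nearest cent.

$89158.96

March 1 – May 18, 2016: 79 days at 4.7% → $2547000 × 4.7% × 79/365 = $25909.6192
May 19 – September 11, 2016: 116 days at 4.15% → $2547000 × 4.15% × 116/365 = $33592.4877
September 12, 2016 – February 28, 2017: 170 days at 2.5% → $2547000 × 2.5% × 170/365 = $29656.8493
Total = $89158.9562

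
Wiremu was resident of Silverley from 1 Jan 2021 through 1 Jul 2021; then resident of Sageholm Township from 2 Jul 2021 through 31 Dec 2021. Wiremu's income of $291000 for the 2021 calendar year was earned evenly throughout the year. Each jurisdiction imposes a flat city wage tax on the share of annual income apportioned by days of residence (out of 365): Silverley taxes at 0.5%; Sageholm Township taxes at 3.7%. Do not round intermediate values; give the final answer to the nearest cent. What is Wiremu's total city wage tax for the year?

Silverley, 1 Jan – 1 Jul 2021: 182 days → $291000 × 0.5% × 182/365 = $725.5068
Sageholm Township, 2 Jul – 31 Dec 2021: 183 days → $291000 × 3.7% × 183/365 = $5398.2493
Total = $6123.7562

$6123.76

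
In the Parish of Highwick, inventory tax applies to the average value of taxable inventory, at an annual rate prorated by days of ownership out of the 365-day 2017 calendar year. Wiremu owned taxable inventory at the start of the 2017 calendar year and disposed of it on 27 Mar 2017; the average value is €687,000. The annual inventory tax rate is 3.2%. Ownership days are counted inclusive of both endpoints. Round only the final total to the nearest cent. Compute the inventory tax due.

Days held (1 Jan – 27 Mar 2017): 86 out of 365
Tax = €687,000 × 3.2% × 86/365 = €5,179.7918

€5,179.79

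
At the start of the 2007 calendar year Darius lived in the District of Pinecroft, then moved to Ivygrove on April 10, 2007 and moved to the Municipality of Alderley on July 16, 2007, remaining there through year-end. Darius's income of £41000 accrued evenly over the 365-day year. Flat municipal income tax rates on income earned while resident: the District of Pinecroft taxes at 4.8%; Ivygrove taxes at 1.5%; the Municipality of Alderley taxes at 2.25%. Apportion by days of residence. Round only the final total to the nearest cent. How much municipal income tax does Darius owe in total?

£1124.35

The District of Pinecroft, January 1 – April 9, 2007: 99 days → £41000 × 4.8% × 99/365 = £533.7863
Ivygrove, April 10 – July 15, 2007: 97 days → £41000 × 1.5% × 97/365 = £163.4384
The Municipality of Alderley, July 16 – December 31, 2007: 169 days → £41000 × 2.25% × 169/365 = £427.1301
Total = £1124.3548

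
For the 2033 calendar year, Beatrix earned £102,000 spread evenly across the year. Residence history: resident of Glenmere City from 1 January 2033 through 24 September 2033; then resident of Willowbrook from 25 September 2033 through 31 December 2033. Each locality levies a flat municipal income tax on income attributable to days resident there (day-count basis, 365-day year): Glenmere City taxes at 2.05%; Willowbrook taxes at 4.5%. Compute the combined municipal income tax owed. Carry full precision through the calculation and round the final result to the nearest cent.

Glenmere City, 1 January – 24 September 2033: 267 days → £102,000 × 2.05% × 267/365 = £1,529.5808
Willowbrook, 25 September – 31 December 2033: 98 days → £102,000 × 4.5% × 98/365 = £1,232.3836
Total = £2,761.9644

£2,761.96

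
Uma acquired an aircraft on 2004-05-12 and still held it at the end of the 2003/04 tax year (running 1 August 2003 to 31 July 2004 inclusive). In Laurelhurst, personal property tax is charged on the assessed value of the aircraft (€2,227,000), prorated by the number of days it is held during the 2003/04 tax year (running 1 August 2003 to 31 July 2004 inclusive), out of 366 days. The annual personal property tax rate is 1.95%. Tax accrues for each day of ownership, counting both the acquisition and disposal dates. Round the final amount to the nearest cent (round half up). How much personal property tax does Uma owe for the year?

Days held (2004-05-12 to 2004-07-31): 81 out of 366
Tax = €2,227,000 × 1.95% × 81/366 = €9,610.7828

€9,610.78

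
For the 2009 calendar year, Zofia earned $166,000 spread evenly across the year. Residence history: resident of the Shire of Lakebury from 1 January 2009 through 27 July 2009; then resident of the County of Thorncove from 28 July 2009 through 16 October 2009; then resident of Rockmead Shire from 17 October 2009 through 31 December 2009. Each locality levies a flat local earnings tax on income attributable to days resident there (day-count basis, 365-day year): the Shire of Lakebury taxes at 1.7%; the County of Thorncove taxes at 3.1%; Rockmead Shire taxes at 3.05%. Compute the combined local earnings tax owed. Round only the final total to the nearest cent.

$3,804.36

The Shire of Lakebury, 1 January – 27 July 2009: 208 days → $166,000 × 1.7% × 208/365 = $1,608.1534
The County of Thorncove, 28 July – 16 October 2009: 81 days → $166,000 × 3.1% × 81/365 = $1,141.9890
Rockmead Shire, 17 October – 31 December 2009: 76 days → $166,000 × 3.05% × 76/365 = $1,054.2137
Total = $3,804.3562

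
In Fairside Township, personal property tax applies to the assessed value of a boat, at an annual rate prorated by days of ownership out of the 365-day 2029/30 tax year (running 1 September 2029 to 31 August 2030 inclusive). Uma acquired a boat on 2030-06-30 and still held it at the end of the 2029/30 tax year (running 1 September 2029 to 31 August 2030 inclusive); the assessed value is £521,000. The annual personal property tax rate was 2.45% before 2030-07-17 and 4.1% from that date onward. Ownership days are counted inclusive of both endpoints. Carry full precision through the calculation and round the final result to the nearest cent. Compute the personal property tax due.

2030-06-30 to 2030-07-16: 17 days at 2.45% → £521,000 × 2.45% × 17/365 = £594.5110
2030-07-17 to 2030-08-31: 46 days at 4.1% → £521,000 × 4.1% × 46/365 = £2,692.0712
Total = £3,286.5822

£3,286.58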